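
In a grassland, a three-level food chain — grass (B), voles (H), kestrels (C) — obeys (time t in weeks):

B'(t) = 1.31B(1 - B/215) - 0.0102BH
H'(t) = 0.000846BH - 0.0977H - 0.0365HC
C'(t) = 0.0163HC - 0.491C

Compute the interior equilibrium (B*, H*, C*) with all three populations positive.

From dC/dt = 0: 0.0163H* = 0.491, so H* = 30.1.
From dB/dt = 0: 1.31(1 - B*/215) = 0.0102·30.1, giving B* = 215·(1 - 0.235) = 165.
From dH/dt = 0: 0.000846·165 - 0.0977 = 0.0365C*, so C* = 0.0415/0.0365 = 1.14.

B* ≈ 165, H* ≈ 30.1, C* ≈ 1.14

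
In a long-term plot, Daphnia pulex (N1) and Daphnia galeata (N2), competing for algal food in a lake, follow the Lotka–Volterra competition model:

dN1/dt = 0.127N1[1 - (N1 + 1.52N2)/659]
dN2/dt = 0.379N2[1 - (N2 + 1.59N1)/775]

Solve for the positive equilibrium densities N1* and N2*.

N1* ≈ 366, N2* ≈ 193

Setting both brackets to zero gives the nullclines N1 + 1.52N2 = 659 and 1.59N1 + N2 = 775.
Substituting N2 = 775 - 1.59N1 into the first: N1(1 - 1.52·1.59) = 659 - 1.52·775.
So N1* = -519/-1.42 = 366, and then N2* = 775 - 1.59·366 = 193.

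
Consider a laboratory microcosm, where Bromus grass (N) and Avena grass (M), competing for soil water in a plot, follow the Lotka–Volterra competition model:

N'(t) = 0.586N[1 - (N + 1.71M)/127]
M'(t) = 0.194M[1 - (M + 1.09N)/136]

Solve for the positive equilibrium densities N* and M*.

N* ≈ 122, M* ≈ 2.81

Setting both brackets to zero gives the nullclines N + 1.71M = 127 and 1.09N + M = 136.
Substituting M = 136 - 1.09N into the first: N(1 - 1.71·1.09) = 127 - 1.71·136.
So N* = -106/-0.864 = 122, and then M* = 136 - 1.09·122 = 2.81.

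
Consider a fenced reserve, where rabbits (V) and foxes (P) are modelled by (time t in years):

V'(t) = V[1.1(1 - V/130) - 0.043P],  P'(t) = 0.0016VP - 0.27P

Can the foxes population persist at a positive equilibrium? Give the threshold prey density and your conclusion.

Threshold V = 169; K < 169, so no, the predator goes extinct.

The predator equation gives dP/dt > 0 only when V > 0.27/0.0016 = 169.
Without the predator, V → K = 130. Since 130 < 169, the predator cannot invade.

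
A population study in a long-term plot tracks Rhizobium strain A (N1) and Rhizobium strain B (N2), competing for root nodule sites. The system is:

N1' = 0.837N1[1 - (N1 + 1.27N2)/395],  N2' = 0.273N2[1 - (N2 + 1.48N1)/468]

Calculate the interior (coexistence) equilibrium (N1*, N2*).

N1* ≈ 227, N2* ≈ 133

Setting both brackets to zero gives the nullclines N1 + 1.27N2 = 395 and 1.48N1 + N2 = 468.
Substituting N2 = 468 - 1.48N1 into the first: N1(1 - 1.27·1.48) = 395 - 1.27·468.
So N1* = -199/-0.88 = 227, and then N2* = 468 - 1.48·227 = 133.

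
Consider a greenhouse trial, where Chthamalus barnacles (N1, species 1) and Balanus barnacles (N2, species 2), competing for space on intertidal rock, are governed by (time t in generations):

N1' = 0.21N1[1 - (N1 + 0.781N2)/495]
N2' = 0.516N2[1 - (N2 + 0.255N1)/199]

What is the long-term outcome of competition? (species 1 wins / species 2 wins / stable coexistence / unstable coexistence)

stable coexistence

Compare the nullcline intercepts: K1/α12 = 495/0.781 = 634 > K2 = 199; K2/α21 = 199/0.255 = 780 > K1 = 495.
Since both inequalities hold, each species can invade when rare, so the interior equilibrium is stable.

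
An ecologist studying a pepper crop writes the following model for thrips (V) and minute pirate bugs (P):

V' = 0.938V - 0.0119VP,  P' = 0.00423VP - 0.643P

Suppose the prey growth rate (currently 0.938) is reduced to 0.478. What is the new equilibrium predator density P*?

At the interior fixed point, setting dV/dt = 0 with V > 0 fixes P* = (prey growth rate)/(VP coefficient) — independent of the other coefficients.
With the change, P* = 0.478/0.0119 = 40.2; it falls from 78.8.

P* ≈ 40.2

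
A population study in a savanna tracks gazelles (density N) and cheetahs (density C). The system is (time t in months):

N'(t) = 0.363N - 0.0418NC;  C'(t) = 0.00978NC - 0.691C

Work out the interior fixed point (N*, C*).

Set dC/dt = 0 with C > 0: 0.00978N - 0.691 = 0, so N* = 0.691/0.00978 = 70.7.
Set dN/dt = 0 with N > 0: 0.363 - 0.0418C = 0, so C* = 0.363/0.0418 = 8.68.

N* ≈ 70.7, C* ≈ 8.68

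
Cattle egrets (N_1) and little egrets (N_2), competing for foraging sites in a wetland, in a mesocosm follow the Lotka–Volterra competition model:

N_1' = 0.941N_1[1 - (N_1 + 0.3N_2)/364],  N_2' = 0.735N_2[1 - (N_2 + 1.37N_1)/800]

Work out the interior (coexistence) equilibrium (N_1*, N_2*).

Setting both brackets to zero gives the nullclines N_1 + 0.3N_2 = 364 and 1.37N_1 + N_2 = 800.
Substituting N_2 = 800 - 1.37N_1 into the first: N_1(1 - 0.3·1.37) = 364 - 0.3·800.
So N_1* = 124/0.589 = 211, and then N_2* = 800 - 1.37·211 = 512.

N_1* ≈ 211, N_2* ≈ 512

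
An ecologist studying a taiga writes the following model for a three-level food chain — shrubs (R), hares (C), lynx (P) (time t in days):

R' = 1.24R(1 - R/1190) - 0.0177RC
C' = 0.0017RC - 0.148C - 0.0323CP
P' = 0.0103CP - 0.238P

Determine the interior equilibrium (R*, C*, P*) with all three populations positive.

From dP/dt = 0: 0.0103C* = 0.238, so C* = 23.1.
From dR/dt = 0: 1.24(1 - R*/1190) = 0.0177·23.1, giving R* = 1190·(1 - 0.33) = 798.
From dC/dt = 0: 0.0017·798 - 0.148 = 0.0323P*, so P* = 1.21/0.0323 = 37.4.

R* ≈ 798, C* ≈ 23.1, P* ≈ 37.4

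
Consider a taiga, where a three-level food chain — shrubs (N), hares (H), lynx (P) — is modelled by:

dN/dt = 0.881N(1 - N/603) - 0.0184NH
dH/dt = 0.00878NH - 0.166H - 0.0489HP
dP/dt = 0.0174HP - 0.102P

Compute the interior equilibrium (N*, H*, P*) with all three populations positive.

From dP/dt = 0: 0.0174H* = 0.102, so H* = 5.86.
From dN/dt = 0: 0.881(1 - N*/603) = 0.0184·5.86, giving N* = 603·(1 - 0.122) = 529.
From dH/dt = 0: 0.00878·529 - 0.166 = 0.0489P*, so P* = 4.48/0.0489 = 91.6.

N* ≈ 529, H* ≈ 5.86, P* ≈ 91.6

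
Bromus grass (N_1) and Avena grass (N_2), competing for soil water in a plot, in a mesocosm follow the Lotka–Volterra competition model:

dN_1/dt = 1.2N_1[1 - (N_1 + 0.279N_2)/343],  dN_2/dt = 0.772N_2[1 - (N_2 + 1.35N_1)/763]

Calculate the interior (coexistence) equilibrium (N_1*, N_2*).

Setting both brackets to zero gives the nullclines N_1 + 0.279N_2 = 343 and 1.35N_1 + N_2 = 763.
Substituting N_2 = 763 - 1.35N_1 into the first: N_1(1 - 0.279·1.35) = 343 - 0.279·763.
So N_1* = 130/0.623 = 209, and then N_2* = 763 - 1.35·209 = 481.

N_1* ≈ 209, N_2* ≈ 481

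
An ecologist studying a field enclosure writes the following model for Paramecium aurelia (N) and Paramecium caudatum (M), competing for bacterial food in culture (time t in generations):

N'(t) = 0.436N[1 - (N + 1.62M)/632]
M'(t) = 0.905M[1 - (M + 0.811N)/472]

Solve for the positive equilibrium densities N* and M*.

Setting both brackets to zero gives the nullclines N + 1.62M = 632 and 0.811N + M = 472.
Substituting M = 472 - 0.811N into the first: N(1 - 1.62·0.811) = 632 - 1.62·472.
So N* = -133/-0.314 = 423, and then M* = 472 - 0.811·423 = 129.

N* ≈ 423, M* ≈ 129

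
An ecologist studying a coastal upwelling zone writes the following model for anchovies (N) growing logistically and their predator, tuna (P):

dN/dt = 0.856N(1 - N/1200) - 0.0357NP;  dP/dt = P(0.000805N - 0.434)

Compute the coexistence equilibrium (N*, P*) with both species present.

From dP/dt = 0 with P > 0: 0.000805N* = 0.434, so N* = 539.
Substitute into dN/dt = 0: 0.856(1 - 539/1200) = 0.0357P*.
The bracket is 0.551, giving P* = 0.471/0.0357 = 13.2.

N* ≈ 539, P* ≈ 13.2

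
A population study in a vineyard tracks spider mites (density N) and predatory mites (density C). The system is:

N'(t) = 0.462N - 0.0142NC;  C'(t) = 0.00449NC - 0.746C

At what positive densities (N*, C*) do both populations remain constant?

Set dC/dt = 0 with C > 0: 0.00449N - 0.746 = 0, so N* = 0.746/0.00449 = 166.
Set dN/dt = 0 with N > 0: 0.462 - 0.0142C = 0, so C* = 0.462/0.0142 = 32.5.

N* ≈ 166, C* ≈ 32.5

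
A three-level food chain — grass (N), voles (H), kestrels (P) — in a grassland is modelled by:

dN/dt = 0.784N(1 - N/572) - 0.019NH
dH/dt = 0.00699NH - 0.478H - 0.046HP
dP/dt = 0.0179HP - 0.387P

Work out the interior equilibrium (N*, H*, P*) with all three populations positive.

N* ≈ 272, H* ≈ 21.6, P* ≈ 31

From dP/dt = 0: 0.0179H* = 0.387, so H* = 21.6.
From dN/dt = 0: 0.784(1 - N*/572) = 0.019·21.6, giving N* = 572·(1 - 0.524) = 272.
From dH/dt = 0: 0.00699·272 - 0.478 = 0.046P*, so P* = 1.43/0.046 = 31.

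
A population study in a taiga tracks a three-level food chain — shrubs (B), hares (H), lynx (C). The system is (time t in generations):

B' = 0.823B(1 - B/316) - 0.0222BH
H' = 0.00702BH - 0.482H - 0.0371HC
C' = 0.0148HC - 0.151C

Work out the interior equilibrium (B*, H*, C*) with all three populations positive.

From dC/dt = 0: 0.0148H* = 0.151, so H* = 10.2.
From dB/dt = 0: 0.823(1 - B*/316) = 0.0222·10.2, giving B* = 316·(1 - 0.275) = 229.
From dH/dt = 0: 0.00702·229 - 0.482 = 0.0371C*, so C* = 1.13/0.0371 = 30.3.

B* ≈ 229, H* ≈ 10.2, C* ≈ 30.3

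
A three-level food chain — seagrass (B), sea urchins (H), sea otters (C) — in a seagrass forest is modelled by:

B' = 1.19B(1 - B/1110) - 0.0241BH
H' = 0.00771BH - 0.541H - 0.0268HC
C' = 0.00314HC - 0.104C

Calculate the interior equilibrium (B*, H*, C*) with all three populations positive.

B* ≈ 365, H* ≈ 33.1, C* ≈ 84.9

From dC/dt = 0: 0.00314H* = 0.104, so H* = 33.1.
From dB/dt = 0: 1.19(1 - B*/1110) = 0.0241·33.1, giving B* = 1110·(1 - 0.671) = 365.
From dH/dt = 0: 0.00771·365 - 0.541 = 0.0268C*, so C* = 2.28/0.0268 = 84.9.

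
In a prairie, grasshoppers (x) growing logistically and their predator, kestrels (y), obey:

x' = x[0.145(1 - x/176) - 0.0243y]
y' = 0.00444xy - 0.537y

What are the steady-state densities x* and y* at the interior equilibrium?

x* ≈ 121, y* ≈ 1.87

From dy/dt = 0 with y > 0: 0.00444x* = 0.537, so x* = 121.
Substitute into dx/dt = 0: 0.145(1 - 121/176) = 0.0243y*.
The bracket is 0.313, giving y* = 0.0454/0.0243 = 1.87.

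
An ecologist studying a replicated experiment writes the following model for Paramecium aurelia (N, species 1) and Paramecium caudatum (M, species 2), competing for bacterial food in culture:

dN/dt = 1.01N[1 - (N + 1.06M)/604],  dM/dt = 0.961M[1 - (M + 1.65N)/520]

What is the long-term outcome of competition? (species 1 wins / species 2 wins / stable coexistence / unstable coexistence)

species 1 excludes species 2

Compare the nullcline intercepts: K1/α12 = 604/1.06 = 570 > K2 = 520; K2/α21 = 520/1.65 = 315 < K1 = 604.
Since the inequalities point opposite ways, species 1 can invade but species 2 cannot.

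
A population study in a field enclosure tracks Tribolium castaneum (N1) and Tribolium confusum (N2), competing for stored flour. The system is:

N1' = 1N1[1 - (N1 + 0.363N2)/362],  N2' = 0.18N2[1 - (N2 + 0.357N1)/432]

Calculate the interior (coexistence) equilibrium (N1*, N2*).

Setting both brackets to zero gives the nullclines N1 + 0.363N2 = 362 and 0.357N1 + N2 = 432.
Substituting N2 = 432 - 0.357N1 into the first: N1(1 - 0.363·0.357) = 362 - 0.363·432.
So N1* = 205/0.87 = 236, and then N2* = 432 - 0.357·236 = 348.

N1* ≈ 236, N2* ≈ 348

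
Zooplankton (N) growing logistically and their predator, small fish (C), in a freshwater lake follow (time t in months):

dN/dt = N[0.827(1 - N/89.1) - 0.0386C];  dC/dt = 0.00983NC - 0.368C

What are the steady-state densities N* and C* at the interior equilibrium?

From dC/dt = 0 with C > 0: 0.00983N* = 0.368, so N* = 37.4.
Substitute into dN/dt = 0: 0.827(1 - 37.4/89.1) = 0.0386C*.
The bracket is 0.58, giving C* = 0.48/0.0386 = 12.4.

N* ≈ 37.4, C* ≈ 12.4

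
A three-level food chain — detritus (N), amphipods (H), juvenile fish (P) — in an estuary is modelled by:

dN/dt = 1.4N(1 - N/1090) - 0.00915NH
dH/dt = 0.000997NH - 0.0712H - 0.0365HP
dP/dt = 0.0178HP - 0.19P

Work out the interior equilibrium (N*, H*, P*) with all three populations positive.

N* ≈ 1010, H* ≈ 10.7, P* ≈ 25.7

From dP/dt = 0: 0.0178H* = 0.19, so H* = 10.7.
From dN/dt = 0: 1.4(1 - N*/1090) = 0.00915·10.7, giving N* = 1090·(1 - 0.0698) = 1010.
From dH/dt = 0: 0.000997·1010 - 0.0712 = 0.0365P*, so P* = 0.94/0.0365 = 25.7.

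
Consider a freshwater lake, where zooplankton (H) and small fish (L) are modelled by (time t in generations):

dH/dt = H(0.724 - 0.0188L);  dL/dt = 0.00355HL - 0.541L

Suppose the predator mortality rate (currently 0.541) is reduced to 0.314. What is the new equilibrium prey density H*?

H* ≈ 88.5

At the interior fixed point, setting dL/dt = 0 with L > 0 fixes H* = (predator death rate)/(HL coefficient) — independent of the other coefficients.
With the change, H* = 0.314/0.00355 = 88.5; it falls from 152.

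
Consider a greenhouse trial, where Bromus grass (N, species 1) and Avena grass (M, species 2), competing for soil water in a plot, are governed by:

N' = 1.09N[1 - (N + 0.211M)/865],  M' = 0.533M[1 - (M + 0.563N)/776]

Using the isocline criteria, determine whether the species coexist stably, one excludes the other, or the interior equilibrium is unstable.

Compare the nullcline intercepts: K1/α12 = 865/0.211 = 4100 > K2 = 776; K2/α21 = 776/0.563 = 1380 > K1 = 865.
Since both inequalities hold, each species can invade when rare, so the interior equilibrium is stable.

stable coexistence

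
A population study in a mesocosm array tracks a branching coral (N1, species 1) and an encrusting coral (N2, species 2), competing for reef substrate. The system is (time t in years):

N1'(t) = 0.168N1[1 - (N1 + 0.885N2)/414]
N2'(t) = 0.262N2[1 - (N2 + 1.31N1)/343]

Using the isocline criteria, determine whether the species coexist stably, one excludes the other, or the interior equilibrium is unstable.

species 1 excludes species 2

Compare the nullcline intercepts: K1/α12 = 414/0.885 = 468 > K2 = 343; K2/α21 = 343/1.31 = 262 < K1 = 414.
Since the inequalities point opposite ways, species 1 can invade but species 2 cannot.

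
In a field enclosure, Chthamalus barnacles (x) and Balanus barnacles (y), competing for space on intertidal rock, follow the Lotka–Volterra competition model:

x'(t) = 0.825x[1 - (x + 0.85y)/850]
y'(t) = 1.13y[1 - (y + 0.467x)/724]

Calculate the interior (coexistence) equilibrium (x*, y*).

x* ≈ 389, y* ≈ 542

Setting both brackets to zero gives the nullclines x + 0.85y = 850 and 0.467x + y = 724.
Substituting y = 724 - 0.467x into the first: x(1 - 0.85·0.467) = 850 - 0.85·724.
So x* = 235/0.603 = 389, and then y* = 724 - 0.467·389 = 542.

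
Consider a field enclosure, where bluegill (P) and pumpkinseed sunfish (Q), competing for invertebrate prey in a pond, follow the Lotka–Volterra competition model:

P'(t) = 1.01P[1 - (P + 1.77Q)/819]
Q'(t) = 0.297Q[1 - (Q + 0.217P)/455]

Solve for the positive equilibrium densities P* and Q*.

Setting both brackets to zero gives the nullclines P + 1.77Q = 819 and 0.217P + Q = 455.
Substituting Q = 455 - 0.217P into the first: P(1 - 1.77·0.217) = 819 - 1.77·455.
So P* = 13.6/0.616 = 22.2, and then Q* = 455 - 0.217·22.2 = 450.

P* ≈ 22.2, Q* ≈ 450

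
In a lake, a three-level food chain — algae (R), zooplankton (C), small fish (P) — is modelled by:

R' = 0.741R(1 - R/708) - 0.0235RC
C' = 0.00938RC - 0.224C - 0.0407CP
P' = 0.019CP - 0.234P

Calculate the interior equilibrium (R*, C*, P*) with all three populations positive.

From dP/dt = 0: 0.019C* = 0.234, so C* = 12.3.
From dR/dt = 0: 0.741(1 - R*/708) = 0.0235·12.3, giving R* = 708·(1 - 0.391) = 431.
From dC/dt = 0: 0.00938·431 - 0.224 = 0.0407P*, so P* = 3.82/0.0407 = 93.9.

R* ≈ 431, C* ≈ 12.3, P* ≈ 93.9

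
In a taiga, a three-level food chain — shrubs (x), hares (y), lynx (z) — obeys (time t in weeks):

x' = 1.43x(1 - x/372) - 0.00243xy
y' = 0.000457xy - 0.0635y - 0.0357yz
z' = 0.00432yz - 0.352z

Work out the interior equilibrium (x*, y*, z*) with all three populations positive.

From dz/dt = 0: 0.00432y* = 0.352, so y* = 81.5.
From dx/dt = 0: 1.43(1 - x*/372) = 0.00243·81.5, giving x* = 372·(1 - 0.138) = 320.
From dy/dt = 0: 0.000457·320 - 0.0635 = 0.0357z*, so z* = 0.083/0.0357 = 2.32.

x* ≈ 320, y* ≈ 81.5, z* ≈ 2.32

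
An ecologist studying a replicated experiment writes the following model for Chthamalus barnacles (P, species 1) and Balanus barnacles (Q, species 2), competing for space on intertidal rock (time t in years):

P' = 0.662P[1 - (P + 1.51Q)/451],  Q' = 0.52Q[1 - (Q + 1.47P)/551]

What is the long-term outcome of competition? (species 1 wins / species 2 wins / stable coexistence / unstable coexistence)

unstable coexistence (outcome depends on initial conditions)

Compare the nullcline intercepts: K1/α12 = 451/1.51 = 299 < K2 = 551; K2/α21 = 551/1.47 = 375 < K1 = 451.
Since both are reversed, neither can invade when rare; the interior point is a saddle.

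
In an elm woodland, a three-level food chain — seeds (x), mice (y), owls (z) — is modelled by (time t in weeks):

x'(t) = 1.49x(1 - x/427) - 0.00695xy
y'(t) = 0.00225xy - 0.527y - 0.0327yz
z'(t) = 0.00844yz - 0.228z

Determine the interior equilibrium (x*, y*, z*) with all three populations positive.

x* ≈ 373, y* ≈ 27, z* ≈ 9.56

From dz/dt = 0: 0.00844y* = 0.228, so y* = 27.
From dx/dt = 0: 1.49(1 - x*/427) = 0.00695·27, giving x* = 427·(1 - 0.126) = 373.
From dy/dt = 0: 0.00225·373 - 0.527 = 0.0327z*, so z* = 0.313/0.0327 = 9.56.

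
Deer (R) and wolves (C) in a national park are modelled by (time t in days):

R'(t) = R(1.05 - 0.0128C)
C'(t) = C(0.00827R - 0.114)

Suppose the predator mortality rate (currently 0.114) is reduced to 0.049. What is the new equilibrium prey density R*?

R* ≈ 5.93

At the interior fixed point, setting dC/dt = 0 with C > 0 fixes R* = (predator death rate)/(RC coefficient) — independent of the other coefficients.
With the change, R* = 0.049/0.00827 = 5.93; it falls from 13.8.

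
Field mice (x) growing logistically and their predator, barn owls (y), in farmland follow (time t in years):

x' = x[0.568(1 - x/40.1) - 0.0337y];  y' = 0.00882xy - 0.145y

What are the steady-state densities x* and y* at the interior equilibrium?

From dy/dt = 0 with y > 0: 0.00882x* = 0.145, so x* = 16.4.
Substitute into dx/dt = 0: 0.568(1 - 16.4/40.1) = 0.0337y*.
The bracket is 0.59, giving y* = 0.335/0.0337 = 9.94.

x* ≈ 16.4, y* ≈ 9.94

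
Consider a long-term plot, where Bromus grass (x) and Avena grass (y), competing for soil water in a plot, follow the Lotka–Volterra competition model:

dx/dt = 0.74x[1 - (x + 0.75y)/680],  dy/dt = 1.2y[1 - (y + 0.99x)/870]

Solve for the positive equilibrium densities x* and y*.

x* ≈ 107, y* ≈ 764

Setting both brackets to zero gives the nullclines x + 0.75y = 680 and 0.99x + y = 870.
Substituting y = 870 - 0.99x into the first: x(1 - 0.75·0.99) = 680 - 0.75·870.
So x* = 27.5/0.258 = 107, and then y* = 870 - 0.99·107 = 764.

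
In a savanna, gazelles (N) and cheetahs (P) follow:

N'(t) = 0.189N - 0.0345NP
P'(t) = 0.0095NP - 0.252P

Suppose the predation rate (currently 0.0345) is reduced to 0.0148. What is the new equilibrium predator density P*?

At the interior fixed point, setting dN/dt = 0 with N > 0 fixes P* = (prey growth rate)/(NP coefficient) — independent of the other coefficients.
With the change, P* = 0.189/0.0148 = 12.8; it rises from 5.48.

P* ≈ 12.8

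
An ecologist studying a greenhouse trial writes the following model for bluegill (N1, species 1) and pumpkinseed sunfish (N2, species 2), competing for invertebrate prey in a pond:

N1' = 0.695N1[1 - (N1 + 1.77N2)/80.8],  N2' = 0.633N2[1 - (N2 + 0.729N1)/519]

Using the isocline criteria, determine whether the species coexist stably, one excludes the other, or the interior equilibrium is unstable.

species 2 excludes species 1

Compare the nullcline intercepts: K1/α12 = 80.8/1.77 = 45.6 < K2 = 519; K2/α21 = 519/0.729 = 712 > K1 = 80.8.
Since the inequalities point opposite ways, species 2 can invade but species 1 cannot.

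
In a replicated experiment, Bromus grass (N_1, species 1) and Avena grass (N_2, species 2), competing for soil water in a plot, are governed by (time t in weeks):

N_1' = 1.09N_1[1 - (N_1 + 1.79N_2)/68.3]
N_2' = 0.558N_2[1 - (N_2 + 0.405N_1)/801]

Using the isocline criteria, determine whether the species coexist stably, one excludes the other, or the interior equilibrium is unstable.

species 2 excludes species 1

Compare the nullcline intercepts: K1/α12 = 68.3/1.79 = 38.2 < K2 = 801; K2/α21 = 801/0.405 = 1980 > K1 = 68.3.
Since the inequalities point opposite ways, species 2 can invade but species 1 cannot.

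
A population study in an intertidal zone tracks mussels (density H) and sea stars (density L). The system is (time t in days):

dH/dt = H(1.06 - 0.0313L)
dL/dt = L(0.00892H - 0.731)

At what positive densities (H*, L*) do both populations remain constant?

H* ≈ 82, L* ≈ 33.9

Set dL/dt = 0 with L > 0: 0.00892H - 0.731 = 0, so H* = 0.731/0.00892 = 82.
Set dH/dt = 0 with H > 0: 1.06 - 0.0313L = 0, so L* = 1.06/0.0313 = 33.9.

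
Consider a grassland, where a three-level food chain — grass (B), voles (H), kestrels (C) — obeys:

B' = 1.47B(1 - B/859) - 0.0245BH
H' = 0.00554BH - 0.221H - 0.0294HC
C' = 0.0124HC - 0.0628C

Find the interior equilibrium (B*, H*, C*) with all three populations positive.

B* ≈ 786, H* ≈ 5.06, C* ≈ 141

From dC/dt = 0: 0.0124H* = 0.0628, so H* = 5.06.
From dB/dt = 0: 1.47(1 - B*/859) = 0.0245·5.06, giving B* = 859·(1 - 0.0844) = 786.
From dH/dt = 0: 0.00554·786 - 0.221 = 0.0294C*, so C* = 4.14/0.0294 = 141.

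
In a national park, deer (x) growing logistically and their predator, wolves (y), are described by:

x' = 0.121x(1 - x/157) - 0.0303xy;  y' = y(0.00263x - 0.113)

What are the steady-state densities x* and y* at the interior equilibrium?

x* ≈ 43, y* ≈ 2.9

From dy/dt = 0 with y > 0: 0.00263x* = 0.113, so x* = 43.
Substitute into dx/dt = 0: 0.121(1 - 43/157) = 0.0303y*.
The bracket is 0.726, giving y* = 0.0879/0.0303 = 2.9.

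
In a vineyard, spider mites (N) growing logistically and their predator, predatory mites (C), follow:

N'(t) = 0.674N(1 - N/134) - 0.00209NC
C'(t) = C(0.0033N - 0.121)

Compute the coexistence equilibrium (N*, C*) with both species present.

From dC/dt = 0 with C > 0: 0.0033N* = 0.121, so N* = 36.7.
Substitute into dN/dt = 0: 0.674(1 - 36.7/134) = 0.00209C*.
The bracket is 0.726, giving C* = 0.49/0.00209 = 234.

N* ≈ 36.7, C* ≈ 234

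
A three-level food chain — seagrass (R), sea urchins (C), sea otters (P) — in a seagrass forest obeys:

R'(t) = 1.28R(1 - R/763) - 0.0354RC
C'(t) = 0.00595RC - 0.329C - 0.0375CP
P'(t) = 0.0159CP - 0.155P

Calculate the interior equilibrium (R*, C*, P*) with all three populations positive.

From dP/dt = 0: 0.0159C* = 0.155, so C* = 9.75.
From dR/dt = 0: 1.28(1 - R*/763) = 0.0354·9.75, giving R* = 763·(1 - 0.27) = 557.
From dC/dt = 0: 0.00595·557 - 0.329 = 0.0375P*, so P* = 2.99/0.0375 = 79.7.

R* ≈ 557, C* ≈ 9.75, P* ≈ 79.7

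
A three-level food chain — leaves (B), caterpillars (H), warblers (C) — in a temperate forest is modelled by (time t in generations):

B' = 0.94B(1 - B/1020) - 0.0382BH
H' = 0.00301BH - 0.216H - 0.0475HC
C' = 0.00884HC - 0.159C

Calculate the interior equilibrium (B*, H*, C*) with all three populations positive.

From dC/dt = 0: 0.00884H* = 0.159, so H* = 18.
From dB/dt = 0: 0.94(1 - B*/1020) = 0.0382·18, giving B* = 1020·(1 - 0.731) = 274.
From dH/dt = 0: 0.00301·274 - 0.216 = 0.0475C*, so C* = 0.61/0.0475 = 12.8.

B* ≈ 274, H* ≈ 18, C* ≈ 12.8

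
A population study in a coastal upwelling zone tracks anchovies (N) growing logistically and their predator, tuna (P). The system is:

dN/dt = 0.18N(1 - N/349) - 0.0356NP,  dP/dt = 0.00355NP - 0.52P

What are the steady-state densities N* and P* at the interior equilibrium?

N* ≈ 146, P* ≈ 2.93

From dP/dt = 0 with P > 0: 0.00355N* = 0.52, so N* = 146.
Substitute into dN/dt = 0: 0.18(1 - 146/349) = 0.0356P*.
The bracket is 0.58, giving P* = 0.104/0.0356 = 2.93.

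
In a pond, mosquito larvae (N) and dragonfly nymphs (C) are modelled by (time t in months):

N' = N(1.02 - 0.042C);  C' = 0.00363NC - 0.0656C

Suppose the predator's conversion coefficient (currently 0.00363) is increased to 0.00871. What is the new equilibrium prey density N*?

At the interior fixed point, setting dC/dt = 0 with C > 0 fixes N* = (predator death rate)/(NC coefficient) — independent of the other coefficients.
With the change, N* = 0.0656/0.00871 = 7.53; it falls from 18.1.

N* ≈ 7.53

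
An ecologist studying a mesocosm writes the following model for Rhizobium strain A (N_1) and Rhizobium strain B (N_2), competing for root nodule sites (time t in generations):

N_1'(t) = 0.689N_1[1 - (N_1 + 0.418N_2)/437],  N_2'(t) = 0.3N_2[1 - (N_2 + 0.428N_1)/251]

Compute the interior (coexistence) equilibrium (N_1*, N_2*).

Setting both brackets to zero gives the nullclines N_1 + 0.418N_2 = 437 and 0.428N_1 + N_2 = 251.
Substituting N_2 = 251 - 0.428N_1 into the first: N_1(1 - 0.418·0.428) = 437 - 0.418·251.
So N_1* = 332/0.821 = 404, and then N_2* = 251 - 0.428·404 = 77.9.

N_1* ≈ 404, N_2* ≈ 77.9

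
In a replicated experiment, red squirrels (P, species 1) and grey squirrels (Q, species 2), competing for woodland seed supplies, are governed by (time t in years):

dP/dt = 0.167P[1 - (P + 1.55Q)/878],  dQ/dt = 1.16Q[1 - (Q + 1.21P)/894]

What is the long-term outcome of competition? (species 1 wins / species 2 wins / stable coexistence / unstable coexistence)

Compare the nullcline intercepts: K1/α12 = 878/1.55 = 566 < K2 = 894; K2/α21 = 894/1.21 = 739 < K1 = 878.
Since both are reversed, neither can invade when rare; the interior point is a saddle.

unstable coexistence (outcome depends on initial conditions)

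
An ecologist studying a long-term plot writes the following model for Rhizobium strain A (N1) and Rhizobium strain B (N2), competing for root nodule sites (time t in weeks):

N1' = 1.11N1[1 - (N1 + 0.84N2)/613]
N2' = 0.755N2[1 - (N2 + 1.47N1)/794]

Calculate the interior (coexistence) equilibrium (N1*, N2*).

Setting both brackets to zero gives the nullclines N1 + 0.84N2 = 613 and 1.47N1 + N2 = 794.
Substituting N2 = 794 - 1.47N1 into the first: N1(1 - 0.84·1.47) = 613 - 0.84·794.
So N1* = -54/-0.235 = 230, and then N2* = 794 - 1.47·230 = 456.

N1* ≈ 230, N2* ≈ 456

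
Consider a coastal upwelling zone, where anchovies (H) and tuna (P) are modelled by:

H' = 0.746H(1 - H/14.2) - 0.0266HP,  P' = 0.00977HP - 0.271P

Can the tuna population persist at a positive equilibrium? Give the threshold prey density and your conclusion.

Threshold H = 27.7; K < 27.7, so no, the predator goes extinct.

The predator equation gives dP/dt > 0 only when H > 0.271/0.00977 = 27.7.
Without the predator, H → K = 14.2. Since 14.2 < 27.7, the predator cannot invade.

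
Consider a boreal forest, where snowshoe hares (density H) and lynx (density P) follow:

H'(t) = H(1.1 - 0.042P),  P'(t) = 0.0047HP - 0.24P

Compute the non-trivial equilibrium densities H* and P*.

H* ≈ 51.1, P* ≈ 26.2

Set dP/dt = 0 with P > 0: 0.0047H - 0.24 = 0, so H* = 0.24/0.0047 = 51.1.
Set dH/dt = 0 with H > 0: 1.1 - 0.042P = 0, so P* = 1.1/0.042 = 26.2.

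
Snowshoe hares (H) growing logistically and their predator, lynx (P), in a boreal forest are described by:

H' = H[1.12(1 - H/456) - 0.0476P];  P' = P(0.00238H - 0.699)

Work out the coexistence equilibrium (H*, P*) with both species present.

From dP/dt = 0 with P > 0: 0.00238H* = 0.699, so H* = 294.
Substitute into dH/dt = 0: 1.12(1 - 294/456) = 0.0476P*.
The bracket is 0.356, giving P* = 0.399/0.0476 = 8.37.

H* ≈ 294, P* ≈ 8.37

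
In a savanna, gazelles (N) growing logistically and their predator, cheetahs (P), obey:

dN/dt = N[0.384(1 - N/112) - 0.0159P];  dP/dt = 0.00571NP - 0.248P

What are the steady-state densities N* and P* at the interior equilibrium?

From dP/dt = 0 with P > 0: 0.00571N* = 0.248, so N* = 43.4.
Substitute into dN/dt = 0: 0.384(1 - 43.4/112) = 0.0159P*.
The bracket is 0.612, giving P* = 0.235/0.0159 = 14.8.

N* ≈ 43.4, P* ≈ 14.8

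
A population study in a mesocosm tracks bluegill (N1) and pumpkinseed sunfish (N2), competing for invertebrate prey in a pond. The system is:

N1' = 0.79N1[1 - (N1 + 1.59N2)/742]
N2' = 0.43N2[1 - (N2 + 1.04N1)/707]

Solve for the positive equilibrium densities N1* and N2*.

Setting both brackets to zero gives the nullclines N1 + 1.59N2 = 742 and 1.04N1 + N2 = 707.
Substituting N2 = 707 - 1.04N1 into the first: N1(1 - 1.59·1.04) = 742 - 1.59·707.
So N1* = -382/-0.654 = 585, and then N2* = 707 - 1.04·585 = 99.

N1* ≈ 585, N2* ≈ 99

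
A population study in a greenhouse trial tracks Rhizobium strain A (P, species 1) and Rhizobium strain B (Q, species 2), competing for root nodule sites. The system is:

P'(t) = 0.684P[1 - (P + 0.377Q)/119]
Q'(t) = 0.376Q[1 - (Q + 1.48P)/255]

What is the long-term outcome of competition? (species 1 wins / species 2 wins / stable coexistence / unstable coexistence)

Compare the nullcline intercepts: K1/α12 = 119/0.377 = 316 > K2 = 255; K2/α21 = 255/1.48 = 172 > K1 = 119.
Since both inequalities hold, each species can invade when rare, so the interior equilibrium is stable.

stable coexistence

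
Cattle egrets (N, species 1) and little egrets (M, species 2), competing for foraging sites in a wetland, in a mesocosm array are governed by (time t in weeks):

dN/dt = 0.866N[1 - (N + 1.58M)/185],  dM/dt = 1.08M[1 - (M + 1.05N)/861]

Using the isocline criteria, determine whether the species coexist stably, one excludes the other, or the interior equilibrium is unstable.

Compare the nullcline intercepts: K1/α12 = 185/1.58 = 117 < K2 = 861; K2/α21 = 861/1.05 = 820 > K1 = 185.
Since the inequalities point opposite ways, species 2 can invade but species 1 cannot.

species 2 excludes species 1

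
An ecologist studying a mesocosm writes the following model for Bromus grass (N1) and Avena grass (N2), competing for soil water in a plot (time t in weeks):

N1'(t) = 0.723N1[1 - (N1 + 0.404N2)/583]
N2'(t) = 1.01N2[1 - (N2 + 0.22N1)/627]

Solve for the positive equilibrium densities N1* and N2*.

Setting both brackets to zero gives the nullclines N1 + 0.404N2 = 583 and 0.22N1 + N2 = 627.
Substituting N2 = 627 - 0.22N1 into the first: N1(1 - 0.404·0.22) = 583 - 0.404·627.
So N1* = 330/0.911 = 362, and then N2* = 627 - 0.22·362 = 547.

N1* ≈ 362, N2* ≈ 547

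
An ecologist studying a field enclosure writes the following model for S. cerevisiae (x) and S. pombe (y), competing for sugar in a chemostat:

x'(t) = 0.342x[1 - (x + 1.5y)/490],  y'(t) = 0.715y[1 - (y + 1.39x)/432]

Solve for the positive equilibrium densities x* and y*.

x* ≈ 146, y* ≈ 230

Setting both brackets to zero gives the nullclines x + 1.5y = 490 and 1.39x + y = 432.
Substituting y = 432 - 1.39x into the first: x(1 - 1.5·1.39) = 490 - 1.5·432.
So x* = -158/-1.08 = 146, and then y* = 432 - 1.39·146 = 230.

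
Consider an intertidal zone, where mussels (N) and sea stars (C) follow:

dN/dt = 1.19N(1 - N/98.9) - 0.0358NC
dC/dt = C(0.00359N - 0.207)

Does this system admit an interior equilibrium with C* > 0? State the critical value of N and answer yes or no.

Threshold N = 57.7; K > 57.7, so yes, the predator persists.

The predator equation gives dC/dt > 0 only when N > 0.207/0.00359 = 57.7.
Without the predator, N → K = 98.9. Since 98.9 > 57.7, the predator can invade and persist.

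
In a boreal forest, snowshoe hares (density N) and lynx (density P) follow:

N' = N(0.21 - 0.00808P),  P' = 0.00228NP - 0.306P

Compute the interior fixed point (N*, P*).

Set dP/dt = 0 with P > 0: 0.00228N - 0.306 = 0, so N* = 0.306/0.00228 = 134.
Set dN/dt = 0 with N > 0: 0.21 - 0.00808P = 0, so P* = 0.21/0.00808 = 26.

N* ≈ 134, P* ≈ 26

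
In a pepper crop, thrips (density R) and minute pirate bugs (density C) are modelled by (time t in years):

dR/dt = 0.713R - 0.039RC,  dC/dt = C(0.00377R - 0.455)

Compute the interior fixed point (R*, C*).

Set dC/dt = 0 with C > 0: 0.00377R - 0.455 = 0, so R* = 0.455/0.00377 = 121.
Set dR/dt = 0 with R > 0: 0.713 - 0.039C = 0, so C* = 0.713/0.039 = 18.3.

R* ≈ 121, C* ≈ 18.3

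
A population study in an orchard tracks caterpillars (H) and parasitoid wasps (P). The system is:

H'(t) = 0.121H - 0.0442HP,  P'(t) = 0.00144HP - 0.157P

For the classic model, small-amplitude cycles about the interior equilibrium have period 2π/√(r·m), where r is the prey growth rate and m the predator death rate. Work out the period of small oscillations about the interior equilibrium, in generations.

Here r = 0.121 and m = 0.157, so r·m = 0.019.
ω = √0.019 = 0.138 per generation, hence T = 2π/ω ≈ 45.6 generations.

T ≈ 45.6 generations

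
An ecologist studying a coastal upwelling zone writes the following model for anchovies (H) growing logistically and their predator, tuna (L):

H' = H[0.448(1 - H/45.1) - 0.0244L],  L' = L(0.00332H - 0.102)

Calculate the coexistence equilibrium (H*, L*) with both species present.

H* ≈ 30.7, L* ≈ 5.85

From dL/dt = 0 with L > 0: 0.00332H* = 0.102, so H* = 30.7.
Substitute into dH/dt = 0: 0.448(1 - 30.7/45.1) = 0.0244L*.
The bracket is 0.319, giving L* = 0.143/0.0244 = 5.85.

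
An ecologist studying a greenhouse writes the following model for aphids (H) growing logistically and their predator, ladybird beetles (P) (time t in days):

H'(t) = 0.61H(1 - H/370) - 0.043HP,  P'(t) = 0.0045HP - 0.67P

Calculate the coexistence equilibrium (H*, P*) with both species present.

H* ≈ 149, P* ≈ 8.48

From dP/dt = 0 with P > 0: 0.0045H* = 0.67, so H* = 149.
Substitute into dH/dt = 0: 0.61(1 - 149/370) = 0.043P*.
The bracket is 0.598, giving P* = 0.365/0.043 = 8.48.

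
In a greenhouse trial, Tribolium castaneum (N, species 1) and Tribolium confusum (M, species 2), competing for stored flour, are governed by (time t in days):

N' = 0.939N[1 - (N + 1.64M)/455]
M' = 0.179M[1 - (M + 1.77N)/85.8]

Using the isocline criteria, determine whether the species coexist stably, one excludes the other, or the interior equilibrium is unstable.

Compare the nullcline intercepts: K1/α12 = 455/1.64 = 277 > K2 = 85.8; K2/α21 = 85.8/1.77 = 48.5 < K1 = 455.
Since the inequalities point opposite ways, species 1 can invade but species 2 cannot.

species 1 excludes species 2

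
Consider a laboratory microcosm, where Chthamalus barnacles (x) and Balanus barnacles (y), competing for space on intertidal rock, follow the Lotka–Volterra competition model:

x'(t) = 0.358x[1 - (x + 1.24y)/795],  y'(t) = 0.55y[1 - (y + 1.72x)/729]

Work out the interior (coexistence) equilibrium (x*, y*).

Setting both brackets to zero gives the nullclines x + 1.24y = 795 and 1.72x + y = 729.
Substituting y = 729 - 1.72x into the first: x(1 - 1.24·1.72) = 795 - 1.24·729.
So x* = -109/-1.13 = 96.2, and then y* = 729 - 1.72·96.2 = 564.

x* ≈ 96.2, y* ≈ 564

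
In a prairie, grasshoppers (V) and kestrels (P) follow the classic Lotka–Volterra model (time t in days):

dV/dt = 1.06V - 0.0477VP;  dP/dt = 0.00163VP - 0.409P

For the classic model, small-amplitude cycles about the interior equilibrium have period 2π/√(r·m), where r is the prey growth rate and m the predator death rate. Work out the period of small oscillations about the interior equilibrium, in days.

T ≈ 9.54 days

Here r = 1.06 and m = 0.409, so r·m = 0.434.
ω = √0.434 = 0.658 per day, hence T = 2π/ω ≈ 9.54 days.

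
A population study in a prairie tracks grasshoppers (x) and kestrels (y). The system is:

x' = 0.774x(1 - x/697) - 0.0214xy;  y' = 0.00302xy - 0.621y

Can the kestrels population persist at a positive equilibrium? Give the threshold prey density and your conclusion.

The predator equation gives dy/dt > 0 only when x > 0.621/0.00302 = 206.
Without the predator, x → K = 697. Since 697 > 206, the predator can invade and persist.

Threshold x = 206; K > 206, so yes, the predator persists.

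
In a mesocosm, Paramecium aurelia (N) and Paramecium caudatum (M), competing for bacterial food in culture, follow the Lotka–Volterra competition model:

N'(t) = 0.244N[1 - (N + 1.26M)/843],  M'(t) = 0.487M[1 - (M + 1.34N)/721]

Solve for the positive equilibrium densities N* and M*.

Setting both brackets to zero gives the nullclines N + 1.26M = 843 and 1.34N + M = 721.
Substituting M = 721 - 1.34N into the first: N(1 - 1.26·1.34) = 843 - 1.26·721.
So N* = -65.5/-0.688 = 95.1, and then M* = 721 - 1.34·95.1 = 594.

N* ≈ 95.1, M* ≈ 594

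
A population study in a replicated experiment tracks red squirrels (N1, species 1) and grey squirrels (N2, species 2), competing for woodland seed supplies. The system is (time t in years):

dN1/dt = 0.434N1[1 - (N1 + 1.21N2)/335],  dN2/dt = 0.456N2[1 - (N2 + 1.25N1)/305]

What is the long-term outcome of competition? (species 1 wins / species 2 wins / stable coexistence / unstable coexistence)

Compare the nullcline intercepts: K1/α12 = 335/1.21 = 277 < K2 = 305; K2/α21 = 305/1.25 = 244 < K1 = 335.
Since both are reversed, neither can invade when rare; the interior point is a saddle.

unstable coexistence (outcome depends on initial conditions)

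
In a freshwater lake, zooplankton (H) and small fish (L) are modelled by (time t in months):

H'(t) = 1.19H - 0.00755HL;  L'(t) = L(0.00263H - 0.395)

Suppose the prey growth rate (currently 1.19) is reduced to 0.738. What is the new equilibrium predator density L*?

L* ≈ 97.7

At the interior fixed point, setting dH/dt = 0 with H > 0 fixes L* = (prey growth rate)/(HL coefficient) — independent of the other coefficients.
With the change, L* = 0.738/0.00755 = 97.7; it falls from 158.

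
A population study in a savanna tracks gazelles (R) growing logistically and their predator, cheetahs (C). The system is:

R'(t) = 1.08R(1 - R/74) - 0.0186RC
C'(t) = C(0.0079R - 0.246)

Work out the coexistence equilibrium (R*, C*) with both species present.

From dC/dt = 0 with C > 0: 0.0079R* = 0.246, so R* = 31.1.
Substitute into dR/dt = 0: 1.08(1 - 31.1/74) = 0.0186C*.
The bracket is 0.579, giving C* = 0.626/0.0186 = 33.6.

R* ≈ 31.1, C* ≈ 33.6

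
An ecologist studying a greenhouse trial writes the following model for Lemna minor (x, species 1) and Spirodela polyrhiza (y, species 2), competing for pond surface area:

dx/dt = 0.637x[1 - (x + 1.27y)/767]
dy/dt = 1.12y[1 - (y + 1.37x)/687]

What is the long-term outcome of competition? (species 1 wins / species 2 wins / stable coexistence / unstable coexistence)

unstable coexistence (outcome depends on initial conditions)

Compare the nullcline intercepts: K1/α12 = 767/1.27 = 604 < K2 = 687; K2/α21 = 687/1.37 = 501 < K1 = 767.
Since both are reversed, neither can invade when rare; the interior point is a saddle.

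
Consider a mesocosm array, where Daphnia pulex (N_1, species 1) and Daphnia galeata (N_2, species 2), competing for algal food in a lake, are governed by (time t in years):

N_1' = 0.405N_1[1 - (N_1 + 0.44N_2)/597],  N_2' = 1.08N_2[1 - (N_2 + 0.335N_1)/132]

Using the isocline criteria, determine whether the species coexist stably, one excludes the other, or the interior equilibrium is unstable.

species 1 excludes species 2

Compare the nullcline intercepts: K1/α12 = 597/0.44 = 1360 > K2 = 132; K2/α21 = 132/0.335 = 394 < K1 = 597.
Since the inequalities point opposite ways, species 1 can invade but species 2 cannot.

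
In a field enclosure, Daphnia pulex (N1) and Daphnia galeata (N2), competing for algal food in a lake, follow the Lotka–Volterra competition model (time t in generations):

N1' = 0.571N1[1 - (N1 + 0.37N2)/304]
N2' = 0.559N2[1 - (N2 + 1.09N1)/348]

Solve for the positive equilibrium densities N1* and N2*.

Setting both brackets to zero gives the nullclines N1 + 0.37N2 = 304 and 1.09N1 + N2 = 348.
Substituting N2 = 348 - 1.09N1 into the first: N1(1 - 0.37·1.09) = 304 - 0.37·348.
So N1* = 175/0.597 = 294, and then N2* = 348 - 1.09·294 = 27.9.

N1* ≈ 294, N2* ≈ 27.9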